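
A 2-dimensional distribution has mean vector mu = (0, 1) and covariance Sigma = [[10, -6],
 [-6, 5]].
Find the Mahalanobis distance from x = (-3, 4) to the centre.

Step 1 — centre the observation: (x - mu) = (-3, 3).

Step 2 — invert Sigma. det(Sigma) = 10·5 - (-6)² = 14.
  Sigma^{-1} = (1/det) · [[d, -b], [-b, a]] = [[0.3571, 0.4286],
 [0.4286, 0.7143]].

Step 3 — form the quadratic (x - mu)^T · Sigma^{-1} · (x - mu):
  Sigma^{-1} · (x - mu) = (0.2143, 0.8571).
  (x - mu)^T · [Sigma^{-1} · (x - mu)] = (-3)·(0.2143) + (3)·(0.8571) = 1.9286.

Step 4 — take square root: d = √(1.9286) ≈ 1.3887.

d(x, mu) = √(1.9286) ≈ 1.3887


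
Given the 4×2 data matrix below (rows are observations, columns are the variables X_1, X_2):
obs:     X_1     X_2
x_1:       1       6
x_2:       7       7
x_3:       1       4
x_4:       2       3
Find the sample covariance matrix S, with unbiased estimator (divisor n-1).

Step 1 — column means:
  mean(X_1) = (1 + 7 + 1 + 2) / 4 = 11/4 = 2.75
  mean(X_2) = (6 + 7 + 4 + 3) / 4 = 20/4 = 5

Step 2 — sample covariance S[i,j] = (1/(n-1)) · Σ_k (x_{k,i} - mean_i) · (x_{k,j} - mean_j), with n-1 = 3.
  S[X_1,X_1] = ((-1.75)·(-1.75) + (4.25)·(4.25) + (-1.75)·(-1.75) + (-0.75)·(-0.75)) / 3 = 24.75/3 = 8.25
  S[X_1,X_2] = ((-1.75)·(1) + (4.25)·(2) + (-1.75)·(-1) + (-0.75)·(-2)) / 3 = 10/3 = 3.3333
  S[X_2,X_2] = ((1)·(1) + (2)·(2) + (-1)·(-1) + (-2)·(-2)) / 3 = 10/3 = 3.3333

S is symmetric (S[j,i] = S[i,j]). Assembling:

S = [[8.25, 3.3333],
 [3.3333, 3.3333]]


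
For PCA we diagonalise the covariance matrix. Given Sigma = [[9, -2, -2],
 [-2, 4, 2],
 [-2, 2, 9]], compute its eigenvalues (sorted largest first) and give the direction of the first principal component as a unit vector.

Step 1 — characteristic polynomial p(λ) = det(λI - Sigma) = λ³ - tr·λ² + c_1·λ - det, where tr = trace, c_1 = sum of the principal 2×2 minors, det = det(Sigma):
  tr = 9 + 4 + 9 = 22,
  c_1 = (9·4 - (-2)²) + (9·9 - (-2)²) + (4·9 - (2)²) = 32 + 77 + 32 = 141,
  det = 9·(4·9 - (2)²) - (-2)·((-2)·9 - (2)·(-2)) + (-2)·((-2)·(2) - 4·(-2)) = 9·(32) - (-2)·(-14) + (-2)·(4) = 252.
  So p(λ) = λ³ - 22λ² + 141λ - 252.
Step 2 — look for an integer root (rational root theorem: any rational root is an integer divisor of 252). Testing λ = 3:
  p(3) = 27 - 198 + 423 - 252 = 0  ✓
  Dividing out (λ - 3): p(λ) = (λ - 3)(λ² - 19λ + 84).
Step 3 — remaining eigenvalues from the quadratic λ² - 19λ + 84 = 0:
  Δ = 19² - 4·84 = 361 - 336 = 25,  λ = (19 ± √25)/2 = (19 ± 5)/2 = 12 or 7.
  Sorted: λ_1 = 12,  λ_2 = 7,  λ_3 = 3  (check: sum = 22 = tr ✓).

Step 4 — unit eigenvector for λ_1 = 12: v spans the null space of (Sigma - λ_1 I), whose rows are
  r_1 = (-3, -2, -2),  r_2 = (-2, -8, 2),  r_3 = (-2, 2, -3).
  v is orthogonal to every row, so take v ∝ r_1 × r_2 = ((-2)·(2) - (-2)·(-8), (-2)·(-2) - (-3)·(2), (-3)·(-8) - (-2)·(-2)) = (-20, 10, 20).
  Rescale (divide by 10; multiply by -1 so the first nonzero entry is positive): u = (2, -1, -2).
  ||u|| = √((2)² + (-1)² + (-2)²) = √(9) = 3,  v_1 = u/||u|| ≈ (0.6667, -0.3333, -0.6667) (||v_1|| = 1).

λ_1 = 12,  λ_2 = 7,  λ_3 = 3;  v_1 ≈ (0.6667, -0.3333, -0.6667)


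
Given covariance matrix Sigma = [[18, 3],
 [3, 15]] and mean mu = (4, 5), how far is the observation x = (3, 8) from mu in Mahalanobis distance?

Step 1 — centre the observation: (x - mu) = (-1, 3).

Step 2 — invert Sigma. det(Sigma) = 18·15 - (3)² = 261.
  Sigma^{-1} = (1/det) · [[d, -b], [-b, a]] = [[0.0575, -0.0115],
 [-0.0115, 0.069]].

Step 3 — form the quadratic (x - mu)^T · Sigma^{-1} · (x - mu):
  Sigma^{-1} · (x - mu) = (-0.092, 0.2184).
  (x - mu)^T · [Sigma^{-1} · (x - mu)] = (-1)·(-0.092) + (3)·(0.2184) = 0.7471.

Step 4 — take square root: d = √(0.7471) ≈ 0.8644.

d(x, mu) = √(0.7471) ≈ 0.8644


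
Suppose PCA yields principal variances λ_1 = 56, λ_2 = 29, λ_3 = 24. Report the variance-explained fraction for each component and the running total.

Step 1 — total variance = trace(Sigma) = Σ λ_i = 56 + 29 + 24 = 109.

Step 2 — fraction explained by component i = λ_i / Σ λ:
  PC1: 56/109 = 0.5138
  PC2: 29/109 = 0.2661
  PC3: 24/109 = 0.2202

Step 3 — cumulative fraction after k components = (λ_1 + ... + λ_k) / Σ λ:
  k = 1: 56/109 = 0.5138
  k = 2: (56 + 29)/109 = 85/109 = 0.7798
  k = 3: (56 + 29 + 24)/109 = 109/109 = 1

Summary (fraction, with percent):

explained: PC1 0.5138 (51.38%), PC2 0.2661 (26.61%), PC3 0.2202 (22.02%);  cumulative: 0.5138, 0.7798, 1


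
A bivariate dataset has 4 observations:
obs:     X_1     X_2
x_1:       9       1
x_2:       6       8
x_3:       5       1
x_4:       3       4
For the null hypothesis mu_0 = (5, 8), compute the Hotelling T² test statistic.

Step 1 — sample mean vector:
  mean(X_1) = (9 + 6 + 5 + 3) / 4 = 23/4 = 5.75
  mean(X_2) = (1 + 8 + 1 + 4) / 4 = 14/4 = 3.5
  x̄ = (5.75, 3.5),  deviation x̄ - mu_0 = (5.75, 3.5) - (5, 8) = (0.75, -4.5).

Step 2 — sample covariance matrix, S[i,j] = (1/(n-1)) · Σ_k (x_{k,i} - mean_i) · (x_{k,j} - mean_j), divisor n-1 = 3:
  S[X_1,X_1] = ((3.25)·(3.25) + (0.25)·(0.25) + (-0.75)·(-0.75) + (-2.75)·(-2.75)) / 3 = 18.75/3 = 6.25
  S[X_1,X_2] = ((3.25)·(-2.5) + (0.25)·(4.5) + (-0.75)·(-2.5) + (-2.75)·(0.5)) / 3 = -6.5/3 = -2.1667
  S[X_2,X_2] = ((-2.5)·(-2.5) + (4.5)·(4.5) + (-2.5)·(-2.5) + (0.5)·(0.5)) / 3 = 33/3 = 11
  S = [[6.25, -2.1667],
 [-2.1667, 11]].

Step 3 — invert S. det(S) = 6.25·11 - (-2.1667)² = 64.0556.
  S^{-1} = (1/det) · [[d, -b], [-b, a]] = [[0.1717, 0.0338],
 [0.0338, 0.0976]].

Step 4 — quadratic form (x̄ - mu_0)^T · S^{-1} · (x̄ - mu_0):
  S^{-1} · (x̄ - mu_0) = (-0.0234, -0.4137),
  (x̄ - mu_0)^T · [...] = (0.75)·(-0.0234) + (-4.5)·(-0.4137) = 1.8441.

Step 5 — scale by n: T² = 4 · 1.8441 = 7.3764.

T² ≈ 7.3764


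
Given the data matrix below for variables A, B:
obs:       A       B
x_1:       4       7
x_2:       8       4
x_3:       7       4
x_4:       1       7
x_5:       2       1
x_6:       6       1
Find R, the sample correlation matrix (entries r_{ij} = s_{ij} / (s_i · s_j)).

Step 1 — column means:
  mean(A) = (4 + 8 + 7 + 1 + 2 + 6) / 6 = 28/6 = 4.6667
  mean(B) = (7 + 4 + 4 + 7 + 1 + 1) / 6 = 24/6 = 4

Step 2 — sample variances and covariances s[i,j] = (1/(n-1)) · Σ_k (x_{k,i} - mean_i) · (x_{k,j} - mean_j), with n-1 = 5:
  s[A,A] = ((-0.6667)·(-0.6667) + (3.3333)·(3.3333) + (2.3333)·(2.3333) + (-3.6667)·(-3.6667) + (-2.6667)·(-2.6667) + (1.3333)·(1.3333)) / 5 = 39.3333/5 = 7.8667
  s[A,B] = ((-0.6667)·(3) + (3.3333)·(0) + (2.3333)·(0) + (-3.6667)·(3) + (-2.6667)·(-3) + (1.3333)·(-3)) / 5 = -9/5 = -1.8
  s[B,B] = ((3)·(3) + (0)·(0) + (0)·(0) + (3)·(3) + (-3)·(-3) + (-3)·(-3)) / 5 = 36/5 = 7.2
  Sample standard deviations s_i = √(s[i,i]):
  s(A) = √(7.8667) = 2.8048
  s(B) = √(7.2) = 2.6833

Step 3 — r_{ij} = s_{ij} / (s_i · s_j):
  r[A,A] = 1 (diagonal).
  r[A,B] = -1.8 / (2.8048 · 2.6833) = -1.8 / 7.526 = -0.2392
  r[B,B] = 1 (diagonal).

R is symmetric with unit diagonal. Assembling:

R = [[1, -0.2392],
 [-0.2392, 1]]


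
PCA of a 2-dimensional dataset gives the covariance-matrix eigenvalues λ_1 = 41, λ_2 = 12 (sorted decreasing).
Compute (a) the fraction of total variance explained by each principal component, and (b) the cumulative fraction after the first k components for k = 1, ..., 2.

Step 1 — total variance = trace(Sigma) = Σ λ_i = 41 + 12 = 53.

Step 2 — fraction explained by component i = λ_i / Σ λ:
  PC1: 41/53 = 0.7736
  PC2: 12/53 = 0.2264

Step 3 — cumulative fraction after k components = (λ_1 + ... + λ_k) / Σ λ:
  k = 1: 41/53 = 0.7736
  k = 2: (41 + 12)/53 = 53/53 = 1

Summary (fraction, with percent):

explained: PC1 0.7736 (77.36%), PC2 0.2264 (22.64%);  cumulative: 0.7736, 1


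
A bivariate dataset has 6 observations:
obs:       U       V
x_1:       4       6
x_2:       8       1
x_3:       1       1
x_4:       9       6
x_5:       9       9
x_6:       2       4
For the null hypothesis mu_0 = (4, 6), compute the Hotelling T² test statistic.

Step 1 — sample mean vector:
  mean(U) = (4 + 8 + 1 + 9 + 9 + 2) / 6 = 33/6 = 5.5
  mean(V) = (6 + 1 + 1 + 6 + 9 + 4) / 6 = 27/6 = 4.5
  x̄ = (5.5, 4.5),  deviation x̄ - mu_0 = (5.5, 4.5) - (4, 6) = (1.5, -1.5).

Step 2 — sample covariance matrix, S[i,j] = (1/(n-1)) · Σ_k (x_{k,i} - mean_i) · (x_{k,j} - mean_j), divisor n-1 = 5:
  S[U,U] = ((-1.5)·(-1.5) + (2.5)·(2.5) + (-4.5)·(-4.5) + (3.5)·(3.5) + (3.5)·(3.5) + (-3.5)·(-3.5)) / 5 = 65.5/5 = 13.1
  S[U,V] = ((-1.5)·(1.5) + (2.5)·(-3.5) + (-4.5)·(-3.5) + (3.5)·(1.5) + (3.5)·(4.5) + (-3.5)·(-0.5)) / 5 = 27.5/5 = 5.5
  S[V,V] = ((1.5)·(1.5) + (-3.5)·(-3.5) + (-3.5)·(-3.5) + (1.5)·(1.5) + (4.5)·(4.5) + (-0.5)·(-0.5)) / 5 = 49.5/5 = 9.9
  S = [[13.1, 5.5],
 [5.5, 9.9]].

Step 3 — invert S. det(S) = 13.1·9.9 - (5.5)² = 99.44.
  S^{-1} = (1/det) · [[d, -b], [-b, a]] = [[0.0996, -0.0553],
 [-0.0553, 0.1317]].

Step 4 — quadratic form (x̄ - mu_0)^T · S^{-1} · (x̄ - mu_0):
  S^{-1} · (x̄ - mu_0) = (0.2323, -0.2806),
  (x̄ - mu_0)^T · [...] = (1.5)·(0.2323) + (-1.5)·(-0.2806) = 0.7693.

Step 5 — scale by n: T² = 6 · 0.7693 = 4.6158.

T² ≈ 4.6158


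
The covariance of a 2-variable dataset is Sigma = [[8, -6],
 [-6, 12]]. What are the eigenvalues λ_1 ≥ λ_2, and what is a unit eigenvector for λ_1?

Step 1 — characteristic polynomial of 2×2 Sigma:
  det(Sigma - λI) = λ² - trace · λ + det = 0.
  trace = 8 + 12 = 20, det = 8·12 - (-6)² = 60.
Step 2 — discriminant:
  Δ = trace² - 4·det = 400 - 240 = 160.
Step 3 — eigenvalues:
  λ = (trace ± √Δ)/2 = (20 ± 12.6491)/2,
  λ_1 = 16.3246,  λ_2 = 3.6754.

Step 4 — unit eigenvector for λ_1: solve (Sigma - λ_1 I)v = 0. First row:
  (8 - 16.3246)·v_x + (-6)·v_y = 0, i.e. (-8.3246)·v_x + (-6)·v_y = 0,
  so v ∝ (b, λ_1 - a) = (-6, 8.3246); multiply by -1 so the first entry is positive: u = (6, -8.3246).
  ||u|| = √((6)² + (-8.3246)²) = √(105.2982) ≈ 10.2615,
  v_1 = u/||u|| ≈ (0.5847, -0.8112) (||v_1|| = 1).

λ_1 = 16.3246,  λ_2 = 3.6754;  v_1 ≈ (0.5847, -0.8112)


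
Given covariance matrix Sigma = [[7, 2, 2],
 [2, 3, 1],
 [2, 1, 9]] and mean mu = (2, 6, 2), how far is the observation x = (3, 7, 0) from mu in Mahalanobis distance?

Step 1 — centre the observation: (x - mu) = (1, 1, -2).

Step 2 — invert Sigma (cofactor / det for 3×3, or solve directly):
  Sigma^{-1} = [[0.1831, -0.1127, -0.0282],
 [-0.1127, 0.4155, -0.0211],
 [-0.0282, -0.0211, 0.1197]].

Step 3 — form the quadratic (x - mu)^T · Sigma^{-1} · (x - mu):
  Sigma^{-1} · (x - mu) = (0.1268, 0.3451, -0.2887).
  (x - mu)^T · [Sigma^{-1} · (x - mu)] = (1)·(0.1268) + (1)·(0.3451) + (-2)·(-0.2887) = 1.0493.

Step 4 — take square root: d = √(1.0493) ≈ 1.0244.

d(x, mu) = √(1.0493) ≈ 1.0244


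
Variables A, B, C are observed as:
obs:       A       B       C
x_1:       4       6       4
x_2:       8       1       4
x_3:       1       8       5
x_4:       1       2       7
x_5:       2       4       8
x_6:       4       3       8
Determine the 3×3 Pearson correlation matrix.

Step 1 — column means:
  mean(A) = (4 + 8 + 1 + 1 + 2 + 4) / 6 = 20/6 = 3.3333
  mean(B) = (6 + 1 + 8 + 2 + 4 + 3) / 6 = 24/6 = 4
  mean(C) = (4 + 4 + 5 + 7 + 8 + 8) / 6 = 36/6 = 6

Step 2 — sample variances and covariances s[i,j] = (1/(n-1)) · Σ_k (x_{k,i} - mean_i) · (x_{k,j} - mean_j), with n-1 = 5:
  s[A,A] = ((0.6667)·(0.6667) + (4.6667)·(4.6667) + (-2.3333)·(-2.3333) + (-2.3333)·(-2.3333) + (-1.3333)·(-1.3333) + (0.6667)·(0.6667)) / 5 = 35.3333/5 = 7.0667
  s[A,B] = ((0.6667)·(2) + (4.6667)·(-3) + (-2.3333)·(4) + (-2.3333)·(-2) + (-1.3333)·(0) + (0.6667)·(-1)) / 5 = -18/5 = -3.6
  s[A,C] = ((0.6667)·(-2) + (4.6667)·(-2) + (-2.3333)·(-1) + (-2.3333)·(1) + (-1.3333)·(2) + (0.6667)·(2)) / 5 = -12/5 = -2.4
  s[B,B] = ((2)·(2) + (-3)·(-3) + (4)·(4) + (-2)·(-2) + (0)·(0) + (-1)·(-1)) / 5 = 34/5 = 6.8
  s[B,C] = ((2)·(-2) + (-3)·(-2) + (4)·(-1) + (-2)·(1) + (0)·(2) + (-1)·(2)) / 5 = -6/5 = -1.2
  s[C,C] = ((-2)·(-2) + (-2)·(-2) + (-1)·(-1) + (1)·(1) + (2)·(2) + (2)·(2)) / 5 = 18/5 = 3.6
  Sample standard deviations s_i = √(s[i,i]):
  s(A) = √(7.0667) = 2.6583
  s(B) = √(6.8) = 2.6077
  s(C) = √(3.6) = 1.8974

Step 3 — r_{ij} = s_{ij} / (s_i · s_j):
  r[A,A] = 1 (diagonal).
  r[A,B] = -3.6 / (2.6583 · 2.6077) = -3.6 / 6.9321 = -0.5193
  r[A,C] = -2.4 / (2.6583 · 1.8974) = -2.4 / 5.0438 = -0.4758
  r[B,B] = 1 (diagonal).
  r[B,C] = -1.2 / (2.6077 · 1.8974) = -1.2 / 4.9477 = -0.2425
  r[C,C] = 1 (diagonal).

R is symmetric with unit diagonal. Assembling:

R = [[1, -0.5193, -0.4758],
 [-0.5193, 1, -0.2425],
 [-0.4758, -0.2425, 1]]


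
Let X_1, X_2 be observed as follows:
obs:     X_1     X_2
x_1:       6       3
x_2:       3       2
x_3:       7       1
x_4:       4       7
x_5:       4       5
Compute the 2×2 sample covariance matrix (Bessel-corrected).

Step 1 — column means:
  mean(X_1) = (6 + 3 + 7 + 4 + 4) / 5 = 24/5 = 4.8
  mean(X_2) = (3 + 2 + 1 + 7 + 5) / 5 = 18/5 = 3.6

Step 2 — sample covariance S[i,j] = (1/(n-1)) · Σ_k (x_{k,i} - mean_i) · (x_{k,j} - mean_j), with n-1 = 4.
  S[X_1,X_1] = ((1.2)·(1.2) + (-1.8)·(-1.8) + (2.2)·(2.2) + (-0.8)·(-0.8) + (-0.8)·(-0.8)) / 4 = 10.8/4 = 2.7
  S[X_1,X_2] = ((1.2)·(-0.6) + (-1.8)·(-1.6) + (2.2)·(-2.6) + (-0.8)·(3.4) + (-0.8)·(1.4)) / 4 = -7.4/4 = -1.85
  S[X_2,X_2] = ((-0.6)·(-0.6) + (-1.6)·(-1.6) + (-2.6)·(-2.6) + (3.4)·(3.4) + (1.4)·(1.4)) / 4 = 23.2/4 = 5.8

S is symmetric (S[j,i] = S[i,j]). Assembling:

S = [[2.7, -1.85],
 [-1.85, 5.8]]


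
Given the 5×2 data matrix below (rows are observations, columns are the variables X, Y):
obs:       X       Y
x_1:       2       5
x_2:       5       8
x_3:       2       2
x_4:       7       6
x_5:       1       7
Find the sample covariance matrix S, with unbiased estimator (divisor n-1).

Step 1 — column means:
  mean(X) = (2 + 5 + 2 + 7 + 1) / 5 = 17/5 = 3.4
  mean(Y) = (5 + 8 + 2 + 6 + 7) / 5 = 28/5 = 5.6

Step 2 — sample covariance S[i,j] = (1/(n-1)) · Σ_k (x_{k,i} - mean_i) · (x_{k,j} - mean_j), with n-1 = 4.
  S[X,X] = ((-1.4)·(-1.4) + (1.6)·(1.6) + (-1.4)·(-1.4) + (3.6)·(3.6) + (-2.4)·(-2.4)) / 4 = 25.2/4 = 6.3
  S[X,Y] = ((-1.4)·(-0.6) + (1.6)·(2.4) + (-1.4)·(-3.6) + (3.6)·(0.4) + (-2.4)·(1.4)) / 4 = 7.8/4 = 1.95
  S[Y,Y] = ((-0.6)·(-0.6) + (2.4)·(2.4) + (-3.6)·(-3.6) + (0.4)·(0.4) + (1.4)·(1.4)) / 4 = 21.2/4 = 5.3

S is symmetric (S[j,i] = S[i,j]). Assembling:

S = [[6.3, 1.95],
 [1.95, 5.3]]


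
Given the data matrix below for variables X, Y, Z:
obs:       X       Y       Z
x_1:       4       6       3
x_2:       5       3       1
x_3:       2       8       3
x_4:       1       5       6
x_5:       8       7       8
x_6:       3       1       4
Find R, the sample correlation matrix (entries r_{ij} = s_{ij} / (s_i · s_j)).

Step 1 — column means:
  mean(X) = (4 + 5 + 2 + 1 + 8 + 3) / 6 = 23/6 = 3.8333
  mean(Y) = (6 + 3 + 8 + 5 + 7 + 1) / 6 = 30/6 = 5
  mean(Z) = (3 + 1 + 3 + 6 + 8 + 4) / 6 = 25/6 = 4.1667

Step 2 — sample variances and covariances s[i,j] = (1/(n-1)) · Σ_k (x_{k,i} - mean_i) · (x_{k,j} - mean_j), with n-1 = 5:
  s[X,X] = ((0.1667)·(0.1667) + (1.1667)·(1.1667) + (-1.8333)·(-1.8333) + (-2.8333)·(-2.8333) + (4.1667)·(4.1667) + (-0.8333)·(-0.8333)) / 5 = 30.8333/5 = 6.1667
  s[X,Y] = ((0.1667)·(1) + (1.1667)·(-2) + (-1.8333)·(3) + (-2.8333)·(0) + (4.1667)·(2) + (-0.8333)·(-4)) / 5 = 4/5 = 0.8
  s[X,Z] = ((0.1667)·(-1.1667) + (1.1667)·(-3.1667) + (-1.8333)·(-1.1667) + (-2.8333)·(1.8333) + (4.1667)·(3.8333) + (-0.8333)·(-0.1667)) / 5 = 9.1667/5 = 1.8333
  s[Y,Y] = ((1)·(1) + (-2)·(-2) + (3)·(3) + (0)·(0) + (2)·(2) + (-4)·(-4)) / 5 = 34/5 = 6.8
  s[Y,Z] = ((1)·(-1.1667) + (-2)·(-3.1667) + (3)·(-1.1667) + (0)·(1.8333) + (2)·(3.8333) + (-4)·(-0.1667)) / 5 = 10/5 = 2
  s[Z,Z] = ((-1.1667)·(-1.1667) + (-3.1667)·(-3.1667) + (-1.1667)·(-1.1667) + (1.8333)·(1.8333) + (3.8333)·(3.8333) + (-0.1667)·(-0.1667)) / 5 = 30.8333/5 = 6.1667
  Sample standard deviations s_i = √(s[i,i]):
  s(X) = √(6.1667) = 2.4833
  s(Y) = √(6.8) = 2.6077
  s(Z) = √(6.1667) = 2.4833

Step 3 — r_{ij} = s_{ij} / (s_i · s_j):
  r[X,X] = 1 (diagonal).
  r[X,Y] = 0.8 / (2.4833 · 2.6077) = 0.8 / 6.4756 = 0.1235
  r[X,Z] = 1.8333 / (2.4833 · 2.4833) = 1.8333 / 6.1667 = 0.2973
  r[Y,Y] = 1 (diagonal).
  r[Y,Z] = 2 / (2.6077 · 2.4833) = 2 / 6.4756 = 0.3089
  r[Z,Z] = 1 (diagonal).

R is symmetric with unit diagonal. Assembling:

R = [[1, 0.1235, 0.2973],
 [0.1235, 1, 0.3089],
 [0.2973, 0.3089, 1]]


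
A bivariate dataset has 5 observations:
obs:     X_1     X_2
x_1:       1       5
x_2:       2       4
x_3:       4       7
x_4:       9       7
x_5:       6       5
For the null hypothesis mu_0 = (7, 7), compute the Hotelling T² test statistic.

Step 1 — sample mean vector:
  mean(X_1) = (1 + 2 + 4 + 9 + 6) / 5 = 22/5 = 4.4
  mean(X_2) = (5 + 4 + 7 + 7 + 5) / 5 = 28/5 = 5.6
  x̄ = (4.4, 5.6),  deviation x̄ - mu_0 = (4.4, 5.6) - (7, 7) = (-2.6, -1.4).

Step 2 — sample covariance matrix, S[i,j] = (1/(n-1)) · Σ_k (x_{k,i} - mean_i) · (x_{k,j} - mean_j), divisor n-1 = 4:
  S[X_1,X_1] = ((-3.4)·(-3.4) + (-2.4)·(-2.4) + (-0.4)·(-0.4) + (4.6)·(4.6) + (1.6)·(1.6)) / 4 = 41.2/4 = 10.3
  S[X_1,X_2] = ((-3.4)·(-0.6) + (-2.4)·(-1.6) + (-0.4)·(1.4) + (4.6)·(1.4) + (1.6)·(-0.6)) / 4 = 10.8/4 = 2.7
  S[X_2,X_2] = ((-0.6)·(-0.6) + (-1.6)·(-1.6) + (1.4)·(1.4) + (1.4)·(1.4) + (-0.6)·(-0.6)) / 4 = 7.2/4 = 1.8
  S = [[10.3, 2.7],
 [2.7, 1.8]].

Step 3 — invert S. det(S) = 10.3·1.8 - (2.7)² = 11.25.
  S^{-1} = (1/det) · [[d, -b], [-b, a]] = [[0.16, -0.24],
 [-0.24, 0.9156]].

Step 4 — quadratic form (x̄ - mu_0)^T · S^{-1} · (x̄ - mu_0):
  S^{-1} · (x̄ - mu_0) = (-0.08, -0.6578),
  (x̄ - mu_0)^T · [...] = (-2.6)·(-0.08) + (-1.4)·(-0.6578) = 1.1289.

Step 5 — scale by n: T² = 5 · 1.1289 = 5.6444.

T² ≈ 5.6444


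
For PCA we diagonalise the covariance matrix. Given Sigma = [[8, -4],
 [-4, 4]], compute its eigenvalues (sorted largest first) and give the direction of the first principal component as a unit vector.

Step 1 — characteristic polynomial of 2×2 Sigma:
  det(Sigma - λI) = λ² - trace · λ + det = 0.
  trace = 8 + 4 = 12, det = 8·4 - (-4)² = 16.
Step 2 — discriminant:
  Δ = trace² - 4·det = 144 - 64 = 80.
Step 3 — eigenvalues:
  λ = (trace ± √Δ)/2 = (12 ± 8.9443)/2,
  λ_1 = 10.4721,  λ_2 = 1.5279.

Step 4 — unit eigenvector for λ_1: solve (Sigma - λ_1 I)v = 0. First row:
  (8 - 10.4721)·v_x + (-4)·v_y = 0, i.e. (-2.4721)·v_x + (-4)·v_y = 0,
  so v ∝ (b, λ_1 - a) = (-4, 2.4721); multiply by -1 so the first entry is positive: u = (4, -2.4721).
  ||u|| = √((4)² + (-2.4721)²) = √(22.1115) ≈ 4.7023,
  v_1 = u/||u|| ≈ (0.8507, -0.5257) (||v_1|| = 1).

λ_1 = 10.4721,  λ_2 = 1.5279;  v_1 ≈ (0.8507, -0.5257)


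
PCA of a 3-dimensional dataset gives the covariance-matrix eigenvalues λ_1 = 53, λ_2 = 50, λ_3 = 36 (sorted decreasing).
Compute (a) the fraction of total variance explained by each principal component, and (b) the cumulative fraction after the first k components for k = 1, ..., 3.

Step 1 — total variance = trace(Sigma) = Σ λ_i = 53 + 50 + 36 = 139.

Step 2 — fraction explained by component i = λ_i / Σ λ:
  PC1: 53/139 = 0.3813
  PC2: 50/139 = 0.3597
  PC3: 36/139 = 0.259

Step 3 — cumulative fraction after k components = (λ_1 + ... + λ_k) / Σ λ:
  k = 1: 53/139 = 0.3813
  k = 2: (53 + 50)/139 = 103/139 = 0.741
  k = 3: (53 + 50 + 36)/139 = 139/139 = 1

Summary (fraction, with percent):

explained: PC1 0.3813 (38.13%), PC2 0.3597 (35.97%), PC3 0.259 (25.9%);  cumulative: 0.3813, 0.741, 1


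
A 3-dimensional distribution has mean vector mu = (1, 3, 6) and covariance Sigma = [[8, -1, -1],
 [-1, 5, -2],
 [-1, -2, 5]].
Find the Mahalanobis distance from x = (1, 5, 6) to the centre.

Step 1 — centre the observation: (x - mu) = (0, 2, 0).

Step 2 — invert Sigma (cofactor / det for 3×3, or solve directly):
  Sigma^{-1} = [[0.1364, 0.0455, 0.0455],
 [0.0455, 0.2532, 0.1104],
 [0.0455, 0.1104, 0.2532]].

Step 3 — form the quadratic (x - mu)^T · Sigma^{-1} · (x - mu):
  Sigma^{-1} · (x - mu) = (0.0909, 0.5065, 0.2208).
  (x - mu)^T · [Sigma^{-1} · (x - mu)] = (0)·(0.0909) + (2)·(0.5065) + (0)·(0.2208) = 1.013.

Step 4 — take square root: d = √(1.013) ≈ 1.0065.

d(x, mu) = √(1.013) ≈ 1.0065


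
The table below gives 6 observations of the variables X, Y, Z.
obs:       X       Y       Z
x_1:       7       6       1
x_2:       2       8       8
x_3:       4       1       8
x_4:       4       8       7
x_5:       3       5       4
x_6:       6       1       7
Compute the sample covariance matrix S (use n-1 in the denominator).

Step 1 — column means:
  mean(X) = (7 + 2 + 4 + 4 + 3 + 6) / 6 = 26/6 = 4.3333
  mean(Y) = (6 + 8 + 1 + 8 + 5 + 1) / 6 = 29/6 = 4.8333
  mean(Z) = (1 + 8 + 8 + 7 + 4 + 7) / 6 = 35/6 = 5.8333

Step 2 — sample covariance S[i,j] = (1/(n-1)) · Σ_k (x_{k,i} - mean_i) · (x_{k,j} - mean_j), with n-1 = 5.
  S[X,X] = ((2.6667)·(2.6667) + (-2.3333)·(-2.3333) + (-0.3333)·(-0.3333) + (-0.3333)·(-0.3333) + (-1.3333)·(-1.3333) + (1.6667)·(1.6667)) / 5 = 17.3333/5 = 3.4667
  S[X,Y] = ((2.6667)·(1.1667) + (-2.3333)·(3.1667) + (-0.3333)·(-3.8333) + (-0.3333)·(3.1667) + (-1.3333)·(0.1667) + (1.6667)·(-3.8333)) / 5 = -10.6667/5 = -2.1333
  S[X,Z] = ((2.6667)·(-4.8333) + (-2.3333)·(2.1667) + (-0.3333)·(2.1667) + (-0.3333)·(1.1667) + (-1.3333)·(-1.8333) + (1.6667)·(1.1667)) / 5 = -14.6667/5 = -2.9333
  S[Y,Y] = ((1.1667)·(1.1667) + (3.1667)·(3.1667) + (-3.8333)·(-3.8333) + (3.1667)·(3.1667) + (0.1667)·(0.1667) + (-3.8333)·(-3.8333)) / 5 = 50.8333/5 = 10.1667
  S[Y,Z] = ((1.1667)·(-4.8333) + (3.1667)·(2.1667) + (-3.8333)·(2.1667) + (3.1667)·(1.1667) + (0.1667)·(-1.8333) + (-3.8333)·(1.1667)) / 5 = -8.1667/5 = -1.6333
  S[Z,Z] = ((-4.8333)·(-4.8333) + (2.1667)·(2.1667) + (2.1667)·(2.1667) + (1.1667)·(1.1667) + (-1.8333)·(-1.8333) + (1.1667)·(1.1667)) / 5 = 38.8333/5 = 7.7667

S is symmetric (S[j,i] = S[i,j]). Assembling:

S = [[3.4667, -2.1333, -2.9333],
 [-2.1333, 10.1667, -1.6333],
 [-2.9333, -1.6333, 7.7667]]


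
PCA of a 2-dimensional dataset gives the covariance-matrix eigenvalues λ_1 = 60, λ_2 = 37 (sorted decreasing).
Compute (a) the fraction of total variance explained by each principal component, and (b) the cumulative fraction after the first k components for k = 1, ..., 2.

Step 1 — total variance = trace(Sigma) = Σ λ_i = 60 + 37 = 97.

Step 2 — fraction explained by component i = λ_i / Σ λ:
  PC1: 60/97 = 0.6186
  PC2: 37/97 = 0.3814

Step 3 — cumulative fraction after k components = (λ_1 + ... + λ_k) / Σ λ:
  k = 1: 60/97 = 0.6186
  k = 2: (60 + 37)/97 = 97/97 = 1

Summary (fraction, with percent):

explained: PC1 0.6186 (61.86%), PC2 0.3814 (38.14%);  cumulative: 0.6186, 1


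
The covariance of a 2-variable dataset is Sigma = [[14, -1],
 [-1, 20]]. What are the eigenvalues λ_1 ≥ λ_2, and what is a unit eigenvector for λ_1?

Step 1 — characteristic polynomial of 2×2 Sigma:
  det(Sigma - λI) = λ² - trace · λ + det = 0.
  trace = 14 + 20 = 34, det = 14·20 - (-1)² = 279.
Step 2 — discriminant:
  Δ = trace² - 4·det = 1156 - 1116 = 40.
Step 3 — eigenvalues:
  λ = (trace ± √Δ)/2 = (34 ± 6.3246)/2,
  λ_1 = 20.1623,  λ_2 = 13.8377.

Step 4 — unit eigenvector for λ_1: solve (Sigma - λ_1 I)v = 0. First row:
  (14 - 20.1623)·v_x + (-1)·v_y = 0, i.e. (-6.1623)·v_x + (-1)·v_y = 0,
  so v ∝ (b, λ_1 - a) = (-1, 6.1623); multiply by -1 so the first entry is positive: u = (1, -6.1623).
  ||u|| = √((1)² + (-6.1623)²) = √(38.9737) ≈ 6.2429,
  v_1 = u/||u|| ≈ (0.1602, -0.9871) (||v_1|| = 1).

λ_1 = 20.1623,  λ_2 = 13.8377;  v_1 ≈ (0.1602, -0.9871)


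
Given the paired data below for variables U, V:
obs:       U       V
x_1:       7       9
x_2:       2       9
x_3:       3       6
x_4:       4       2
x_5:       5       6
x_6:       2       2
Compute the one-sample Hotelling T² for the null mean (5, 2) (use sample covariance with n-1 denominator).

Step 1 — sample mean vector:
  mean(U) = (7 + 2 + 3 + 4 + 5 + 2) / 6 = 23/6 = 3.8333
  mean(V) = (9 + 9 + 6 + 2 + 6 + 2) / 6 = 34/6 = 5.6667
  x̄ = (3.8333, 5.6667),  deviation x̄ - mu_0 = (3.8333, 5.6667) - (5, 2) = (-1.1667, 3.6667).

Step 2 — sample covariance matrix, S[i,j] = (1/(n-1)) · Σ_k (x_{k,i} - mean_i) · (x_{k,j} - mean_j), divisor n-1 = 5:
  S[U,U] = ((3.1667)·(3.1667) + (-1.8333)·(-1.8333) + (-0.8333)·(-0.8333) + (0.1667)·(0.1667) + (1.1667)·(1.1667) + (-1.8333)·(-1.8333)) / 5 = 18.8333/5 = 3.7667
  S[U,V] = ((3.1667)·(3.3333) + (-1.8333)·(3.3333) + (-0.8333)·(0.3333) + (0.1667)·(-3.6667) + (1.1667)·(0.3333) + (-1.8333)·(-3.6667)) / 5 = 10.6667/5 = 2.1333
  S[V,V] = ((3.3333)·(3.3333) + (3.3333)·(3.3333) + (0.3333)·(0.3333) + (-3.6667)·(-3.6667) + (0.3333)·(0.3333) + (-3.6667)·(-3.6667)) / 5 = 49.3333/5 = 9.8667
  S = [[3.7667, 2.1333],
 [2.1333, 9.8667]].

Step 3 — invert S. det(S) = 3.7667·9.8667 - (2.1333)² = 32.6133.
  S^{-1} = (1/det) · [[d, -b], [-b, a]] = [[0.3025, -0.0654],
 [-0.0654, 0.1155]].

Step 4 — quadratic form (x̄ - mu_0)^T · S^{-1} · (x̄ - mu_0):
  S^{-1} · (x̄ - mu_0) = (-0.5928, 0.4998),
  (x̄ - mu_0)^T · [...] = (-1.1667)·(-0.5928) + (3.6667)·(0.4998) = 2.5242.

Step 5 — scale by n: T² = 6 · 2.5242 = 15.1451.

T² ≈ 15.1451


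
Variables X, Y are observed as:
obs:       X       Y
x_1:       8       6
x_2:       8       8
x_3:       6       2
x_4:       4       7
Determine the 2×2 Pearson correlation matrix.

Step 1 — column means:
  mean(X) = (8 + 8 + 6 + 4) / 4 = 26/4 = 6.5
  mean(Y) = (6 + 8 + 2 + 7) / 4 = 23/4 = 5.75

Step 2 — sample variances and covariances s[i,j] = (1/(n-1)) · Σ_k (x_{k,i} - mean_i) · (x_{k,j} - mean_j), with n-1 = 3:
  s[X,X] = ((1.5)·(1.5) + (1.5)·(1.5) + (-0.5)·(-0.5) + (-2.5)·(-2.5)) / 3 = 11/3 = 3.6667
  s[X,Y] = ((1.5)·(0.25) + (1.5)·(2.25) + (-0.5)·(-3.75) + (-2.5)·(1.25)) / 3 = 2.5/3 = 0.8333
  s[Y,Y] = ((0.25)·(0.25) + (2.25)·(2.25) + (-3.75)·(-3.75) + (1.25)·(1.25)) / 3 = 20.75/3 = 6.9167
  Sample standard deviations s_i = √(s[i,i]):
  s(X) = √(3.6667) = 1.9149
  s(Y) = √(6.9167) = 2.63

Step 3 — r_{ij} = s_{ij} / (s_i · s_j):
  r[X,X] = 1 (diagonal).
  r[X,Y] = 0.8333 / (1.9149 · 2.63) = 0.8333 / 5.036 = 0.1655
  r[Y,Y] = 1 (diagonal).

R is symmetric with unit diagonal. Assembling:

R = [[1, 0.1655],
 [0.1655, 1]]


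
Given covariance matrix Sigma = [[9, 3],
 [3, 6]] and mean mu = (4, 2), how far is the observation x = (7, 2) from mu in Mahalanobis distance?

Step 1 — centre the observation: (x - mu) = (3, 0).

Step 2 — invert Sigma. det(Sigma) = 9·6 - (3)² = 45.
  Sigma^{-1} = (1/det) · [[d, -b], [-b, a]] = [[0.1333, -0.0667],
 [-0.0667, 0.2]].

Step 3 — form the quadratic (x - mu)^T · Sigma^{-1} · (x - mu):
  Sigma^{-1} · (x - mu) = (0.4, -0.2).
  (x - mu)^T · [Sigma^{-1} · (x - mu)] = (3)·(0.4) + (0)·(-0.2) = 1.2.

Step 4 — take square root: d = √(1.2) ≈ 1.0954.

d(x, mu) = √(1.2) ≈ 1.0954


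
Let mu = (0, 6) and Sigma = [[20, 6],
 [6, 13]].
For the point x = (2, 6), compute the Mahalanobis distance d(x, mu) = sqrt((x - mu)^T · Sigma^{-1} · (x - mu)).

Step 1 — centre the observation: (x - mu) = (2, 0).

Step 2 — invert Sigma. det(Sigma) = 20·13 - (6)² = 224.
  Sigma^{-1} = (1/det) · [[d, -b], [-b, a]] = [[0.058, -0.0268],
 [-0.0268, 0.0893]].

Step 3 — form the quadratic (x - mu)^T · Sigma^{-1} · (x - mu):
  Sigma^{-1} · (x - mu) = (0.1161, -0.0536).
  (x - mu)^T · [Sigma^{-1} · (x - mu)] = (2)·(0.1161) + (0)·(-0.0536) = 0.2321.

Step 4 — take square root: d = √(0.2321) ≈ 0.4818.

d(x, mu) = √(0.2321) ≈ 0.4818


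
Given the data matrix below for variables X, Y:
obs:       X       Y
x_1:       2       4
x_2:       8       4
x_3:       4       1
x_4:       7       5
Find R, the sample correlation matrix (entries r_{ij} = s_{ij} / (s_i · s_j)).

Step 1 — column means:
  mean(X) = (2 + 8 + 4 + 7) / 4 = 21/4 = 5.25
  mean(Y) = (4 + 4 + 1 + 5) / 4 = 14/4 = 3.5

Step 2 — sample variances and covariances s[i,j] = (1/(n-1)) · Σ_k (x_{k,i} - mean_i) · (x_{k,j} - mean_j), with n-1 = 3:
  s[X,X] = ((-3.25)·(-3.25) + (2.75)·(2.75) + (-1.25)·(-1.25) + (1.75)·(1.75)) / 3 = 22.75/3 = 7.5833
  s[X,Y] = ((-3.25)·(0.5) + (2.75)·(0.5) + (-1.25)·(-2.5) + (1.75)·(1.5)) / 3 = 5.5/3 = 1.8333
  s[Y,Y] = ((0.5)·(0.5) + (0.5)·(0.5) + (-2.5)·(-2.5) + (1.5)·(1.5)) / 3 = 9/3 = 3
  Sample standard deviations s_i = √(s[i,i]):
  s(X) = √(7.5833) = 2.7538
  s(Y) = √(3) = 1.7321

Step 3 — r_{ij} = s_{ij} / (s_i · s_j):
  r[X,X] = 1 (diagonal).
  r[X,Y] = 1.8333 / (2.7538 · 1.7321) = 1.8333 / 4.7697 = 0.3844
  r[Y,Y] = 1 (diagonal).

R is symmetric with unit diagonal. Assembling:

R = [[1, 0.3844],
 [0.3844, 1]]


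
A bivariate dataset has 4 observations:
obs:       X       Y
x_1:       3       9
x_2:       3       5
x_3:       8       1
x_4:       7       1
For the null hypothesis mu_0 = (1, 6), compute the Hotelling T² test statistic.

Step 1 — sample mean vector:
  mean(X) = (3 + 3 + 8 + 7) / 4 = 21/4 = 5.25
  mean(Y) = (9 + 5 + 1 + 1) / 4 = 16/4 = 4
  x̄ = (5.25, 4),  deviation x̄ - mu_0 = (5.25, 4) - (1, 6) = (4.25, -2).

Step 2 — sample covariance matrix, S[i,j] = (1/(n-1)) · Σ_k (x_{k,i} - mean_i) · (x_{k,j} - mean_j), divisor n-1 = 3:
  S[X,X] = ((-2.25)·(-2.25) + (-2.25)·(-2.25) + (2.75)·(2.75) + (1.75)·(1.75)) / 3 = 20.75/3 = 6.9167
  S[X,Y] = ((-2.25)·(5) + (-2.25)·(1) + (2.75)·(-3) + (1.75)·(-3)) / 3 = -27/3 = -9
  S[Y,Y] = ((5)·(5) + (1)·(1) + (-3)·(-3) + (-3)·(-3)) / 3 = 44/3 = 14.6667
  S = [[6.9167, -9],
 [-9, 14.6667]].

Step 3 — invert S. det(S) = 6.9167·14.6667 - (-9)² = 20.4444.
  S^{-1} = (1/det) · [[d, -b], [-b, a]] = [[0.7174, 0.4402],
 [0.4402, 0.3383]].

Step 4 — quadratic form (x̄ - mu_0)^T · S^{-1} · (x̄ - mu_0):
  S^{-1} · (x̄ - mu_0) = (2.1685, 1.1943),
  (x̄ - mu_0)^T · [...] = (4.25)·(2.1685) + (-2)·(1.1943) = 6.8274.

Step 5 — scale by n: T² = 4 · 6.8274 = 27.3098.

T² ≈ 27.3098


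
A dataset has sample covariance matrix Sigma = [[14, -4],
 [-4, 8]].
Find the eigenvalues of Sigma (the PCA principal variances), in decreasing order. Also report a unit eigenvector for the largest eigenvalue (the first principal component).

Step 1 — characteristic polynomial of 2×2 Sigma:
  det(Sigma - λI) = λ² - trace · λ + det = 0.
  trace = 14 + 8 = 22, det = 14·8 - (-4)² = 96.
Step 2 — discriminant:
  Δ = trace² - 4·det = 484 - 384 = 100.
Step 3 — eigenvalues:
  λ = (trace ± √Δ)/2 = (22 ± 10)/2,
  λ_1 = 16,  λ_2 = 6.

Step 4 — unit eigenvector for λ_1: solve (Sigma - λ_1 I)v = 0. First row:
  (14 - 16)·v_x + (-4)·v_y = 0, i.e. (-2)·v_x + (-4)·v_y = 0,
  so v ∝ (b, λ_1 - a) = (-4, 2); multiply by -1 so the first entry is positive: u = (4, -2).
  ||u|| = √((4)² + (-2)²) = √(20) ≈ 4.4721,
  v_1 = u/||u|| ≈ (0.8944, -0.4472) (||v_1|| = 1).

λ_1 = 16,  λ_2 = 6;  v_1 ≈ (0.8944, -0.4472)


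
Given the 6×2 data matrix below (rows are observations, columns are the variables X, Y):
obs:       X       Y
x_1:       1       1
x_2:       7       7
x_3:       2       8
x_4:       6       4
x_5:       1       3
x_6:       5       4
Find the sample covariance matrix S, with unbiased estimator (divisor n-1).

Step 1 — column means:
  mean(X) = (1 + 7 + 2 + 6 + 1 + 5) / 6 = 22/6 = 3.6667
  mean(Y) = (1 + 7 + 8 + 4 + 3 + 4) / 6 = 27/6 = 4.5

Step 2 — sample covariance S[i,j] = (1/(n-1)) · Σ_k (x_{k,i} - mean_i) · (x_{k,j} - mean_j), with n-1 = 5.
  S[X,X] = ((-2.6667)·(-2.6667) + (3.3333)·(3.3333) + (-1.6667)·(-1.6667) + (2.3333)·(2.3333) + (-2.6667)·(-2.6667) + (1.3333)·(1.3333)) / 5 = 35.3333/5 = 7.0667
  S[X,Y] = ((-2.6667)·(-3.5) + (3.3333)·(2.5) + (-1.6667)·(3.5) + (2.3333)·(-0.5) + (-2.6667)·(-1.5) + (1.3333)·(-0.5)) / 5 = 14/5 = 2.8
  S[Y,Y] = ((-3.5)·(-3.5) + (2.5)·(2.5) + (3.5)·(3.5) + (-0.5)·(-0.5) + (-1.5)·(-1.5) + (-0.5)·(-0.5)) / 5 = 33.5/5 = 6.7

S is symmetric (S[j,i] = S[i,j]). Assembling:

S = [[7.0667, 2.8],
 [2.8, 6.7]]


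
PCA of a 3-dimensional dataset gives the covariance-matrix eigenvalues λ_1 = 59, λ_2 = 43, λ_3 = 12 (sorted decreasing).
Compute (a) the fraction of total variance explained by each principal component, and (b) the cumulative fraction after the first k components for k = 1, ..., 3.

Step 1 — total variance = trace(Sigma) = Σ λ_i = 59 + 43 + 12 = 114.

Step 2 — fraction explained by component i = λ_i / Σ λ:
  PC1: 59/114 = 0.5175
  PC2: 43/114 = 0.3772
  PC3: 12/114 = 0.1053

Step 3 — cumulative fraction after k components = (λ_1 + ... + λ_k) / Σ λ:
  k = 1: 59/114 = 0.5175
  k = 2: (59 + 43)/114 = 102/114 = 0.8947
  k = 3: (59 + 43 + 12)/114 = 114/114 = 1

Summary (fraction, with percent):

explained: PC1 0.5175 (51.75%), PC2 0.3772 (37.72%), PC3 0.1053 (10.53%);  cumulative: 0.5175, 0.8947, 1


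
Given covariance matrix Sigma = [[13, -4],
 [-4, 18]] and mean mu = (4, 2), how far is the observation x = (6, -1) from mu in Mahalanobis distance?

Step 1 — centre the observation: (x - mu) = (2, -3).

Step 2 — invert Sigma. det(Sigma) = 13·18 - (-4)² = 218.
  Sigma^{-1} = (1/det) · [[d, -b], [-b, a]] = [[0.0826, 0.0183],
 [0.0183, 0.0596]].

Step 3 — form the quadratic (x - mu)^T · Sigma^{-1} · (x - mu):
  Sigma^{-1} · (x - mu) = (0.1101, -0.1422).
  (x - mu)^T · [Sigma^{-1} · (x - mu)] = (2)·(0.1101) + (-3)·(-0.1422) = 0.6468.

Step 4 — take square root: d = √(0.6468) ≈ 0.8042.

d(x, mu) = √(0.6468) ≈ 0.8042


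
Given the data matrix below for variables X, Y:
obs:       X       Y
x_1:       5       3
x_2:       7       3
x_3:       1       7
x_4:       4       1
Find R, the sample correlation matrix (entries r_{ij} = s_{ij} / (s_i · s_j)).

Step 1 — column means:
  mean(X) = (5 + 7 + 1 + 4) / 4 = 17/4 = 4.25
  mean(Y) = (3 + 3 + 7 + 1) / 4 = 14/4 = 3.5

Step 2 — sample variances and covariances s[i,j] = (1/(n-1)) · Σ_k (x_{k,i} - mean_i) · (x_{k,j} - mean_j), with n-1 = 3:
  s[X,X] = ((0.75)·(0.75) + (2.75)·(2.75) + (-3.25)·(-3.25) + (-0.25)·(-0.25)) / 3 = 18.75/3 = 6.25
  s[X,Y] = ((0.75)·(-0.5) + (2.75)·(-0.5) + (-3.25)·(3.5) + (-0.25)·(-2.5)) / 3 = -12.5/3 = -4.1667
  s[Y,Y] = ((-0.5)·(-0.5) + (-0.5)·(-0.5) + (3.5)·(3.5) + (-2.5)·(-2.5)) / 3 = 19/3 = 6.3333
  Sample standard deviations s_i = √(s[i,i]):
  s(X) = √(6.25) = 2.5
  s(Y) = √(6.3333) = 2.5166

Step 3 — r_{ij} = s_{ij} / (s_i · s_j):
  r[X,X] = 1 (diagonal).
  r[X,Y] = -4.1667 / (2.5 · 2.5166) = -4.1667 / 6.2915 = -0.6623
  r[Y,Y] = 1 (diagonal).

R is symmetric with unit diagonal. Assembling:

R = [[1, -0.6623],
 [-0.6623, 1]]


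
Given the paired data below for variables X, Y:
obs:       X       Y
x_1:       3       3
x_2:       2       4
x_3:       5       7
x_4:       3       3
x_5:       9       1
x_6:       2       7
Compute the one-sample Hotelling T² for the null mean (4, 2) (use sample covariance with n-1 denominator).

Step 1 — sample mean vector:
  mean(X) = (3 + 2 + 5 + 3 + 9 + 2) / 6 = 24/6 = 4
  mean(Y) = (3 + 4 + 7 + 3 + 1 + 7) / 6 = 25/6 = 4.1667
  x̄ = (4, 4.1667),  deviation x̄ - mu_0 = (4, 4.1667) - (4, 2) = (0, 2.1667).

Step 2 — sample covariance matrix, S[i,j] = (1/(n-1)) · Σ_k (x_{k,i} - mean_i) · (x_{k,j} - mean_j), divisor n-1 = 5:
  S[X,X] = ((-1)·(-1) + (-2)·(-2) + (1)·(1) + (-1)·(-1) + (5)·(5) + (-2)·(-2)) / 5 = 36/5 = 7.2
  S[X,Y] = ((-1)·(-1.1667) + (-2)·(-0.1667) + (1)·(2.8333) + (-1)·(-1.1667) + (5)·(-3.1667) + (-2)·(2.8333)) / 5 = -16/5 = -3.2
  S[Y,Y] = ((-1.1667)·(-1.1667) + (-0.1667)·(-0.1667) + (2.8333)·(2.8333) + (-1.1667)·(-1.1667) + (-3.1667)·(-3.1667) + (2.8333)·(2.8333)) / 5 = 28.8333/5 = 5.7667
  S = [[7.2, -3.2],
 [-3.2, 5.7667]].

Step 3 — invert S. det(S) = 7.2·5.7667 - (-3.2)² = 31.28.
  S^{-1} = (1/det) · [[d, -b], [-b, a]] = [[0.1844, 0.1023],
 [0.1023, 0.2302]].

Step 4 — quadratic form (x̄ - mu_0)^T · S^{-1} · (x̄ - mu_0):
  S^{-1} · (x̄ - mu_0) = (0.2217, 0.4987),
  (x̄ - mu_0)^T · [...] = (0)·(0.2217) + (2.1667)·(0.4987) = 1.0806.

Step 5 — scale by n: T² = 6 · 1.0806 = 6.4834.

T² ≈ 6.4834


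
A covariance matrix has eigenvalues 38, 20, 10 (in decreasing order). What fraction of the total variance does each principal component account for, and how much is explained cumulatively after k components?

Step 1 — total variance = trace(Sigma) = Σ λ_i = 38 + 20 + 10 = 68.

Step 2 — fraction explained by component i = λ_i / Σ λ:
  PC1: 38/68 = 0.5588
  PC2: 20/68 = 0.2941
  PC3: 10/68 = 0.1471

Step 3 — cumulative fraction after k components = (λ_1 + ... + λ_k) / Σ λ:
  k = 1: 38/68 = 0.5588
  k = 2: (38 + 20)/68 = 58/68 = 0.8529
  k = 3: (38 + 20 + 10)/68 = 68/68 = 1

Summary (fraction, with percent):

explained: PC1 0.5588 (55.88%), PC2 0.2941 (29.41%), PC3 0.1471 (14.71%);  cumulative: 0.5588, 0.8529, 1


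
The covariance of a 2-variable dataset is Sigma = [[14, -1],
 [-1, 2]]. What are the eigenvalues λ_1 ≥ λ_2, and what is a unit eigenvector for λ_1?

Step 1 — characteristic polynomial of 2×2 Sigma:
  det(Sigma - λI) = λ² - trace · λ + det = 0.
  trace = 14 + 2 = 16, det = 14·2 - (-1)² = 27.
Step 2 — discriminant:
  Δ = trace² - 4·det = 256 - 108 = 148.
Step 3 — eigenvalues:
  λ = (trace ± √Δ)/2 = (16 ± 12.1655)/2,
  λ_1 = 14.0828,  λ_2 = 1.9172.

Step 4 — unit eigenvector for λ_1: solve (Sigma - λ_1 I)v = 0. First row:
  (14 - 14.0828)·v_x + (-1)·v_y = 0, i.e. (-0.0828)·v_x + (-1)·v_y = 0,
  so v ∝ (b, λ_1 - a) = (-1, 0.0828); multiply by -1 so the first entry is positive: u = (1, -0.0828).
  ||u|| = √((1)² + (-0.0828)²) = √(1.0068) ≈ 1.0034,
  v_1 = u/||u|| ≈ (0.9966, -0.0825) (||v_1|| = 1).

λ_1 = 14.0828,  λ_2 = 1.9172;  v_1 ≈ (0.9966, -0.0825)


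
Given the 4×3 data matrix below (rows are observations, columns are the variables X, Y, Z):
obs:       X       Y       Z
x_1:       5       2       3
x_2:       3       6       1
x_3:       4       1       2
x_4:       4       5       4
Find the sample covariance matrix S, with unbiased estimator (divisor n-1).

Step 1 — column means:
  mean(X) = (5 + 3 + 4 + 4) / 4 = 16/4 = 4
  mean(Y) = (2 + 6 + 1 + 5) / 4 = 14/4 = 3.5
  mean(Z) = (3 + 1 + 2 + 4) / 4 = 10/4 = 2.5

Step 2 — sample covariance S[i,j] = (1/(n-1)) · Σ_k (x_{k,i} - mean_i) · (x_{k,j} - mean_j), with n-1 = 3.
  S[X,X] = ((1)·(1) + (-1)·(-1) + (0)·(0) + (0)·(0)) / 3 = 2/3 = 0.6667
  S[X,Y] = ((1)·(-1.5) + (-1)·(2.5) + (0)·(-2.5) + (0)·(1.5)) / 3 = -4/3 = -1.3333
  S[X,Z] = ((1)·(0.5) + (-1)·(-1.5) + (0)·(-0.5) + (0)·(1.5)) / 3 = 2/3 = 0.6667
  S[Y,Y] = ((-1.5)·(-1.5) + (2.5)·(2.5) + (-2.5)·(-2.5) + (1.5)·(1.5)) / 3 = 17/3 = 5.6667
  S[Y,Z] = ((-1.5)·(0.5) + (2.5)·(-1.5) + (-2.5)·(-0.5) + (1.5)·(1.5)) / 3 = -1/3 = -0.3333
  S[Z,Z] = ((0.5)·(0.5) + (-1.5)·(-1.5) + (-0.5)·(-0.5) + (1.5)·(1.5)) / 3 = 5/3 = 1.6667

S is symmetric (S[j,i] = S[i,j]). Assembling:

S = [[0.6667, -1.3333, 0.6667],
 [-1.3333, 5.6667, -0.3333],
 [0.6667, -0.3333, 1.6667]]


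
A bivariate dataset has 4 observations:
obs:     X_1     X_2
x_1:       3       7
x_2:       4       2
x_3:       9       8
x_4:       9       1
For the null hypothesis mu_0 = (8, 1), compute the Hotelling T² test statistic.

Step 1 — sample mean vector:
  mean(X_1) = (3 + 4 + 9 + 9) / 4 = 25/4 = 6.25
  mean(X_2) = (7 + 2 + 8 + 1) / 4 = 18/4 = 4.5
  x̄ = (6.25, 4.5),  deviation x̄ - mu_0 = (6.25, 4.5) - (8, 1) = (-1.75, 3.5).

Step 2 — sample covariance matrix, S[i,j] = (1/(n-1)) · Σ_k (x_{k,i} - mean_i) · (x_{k,j} - mean_j), divisor n-1 = 3:
  S[X_1,X_1] = ((-3.25)·(-3.25) + (-2.25)·(-2.25) + (2.75)·(2.75) + (2.75)·(2.75)) / 3 = 30.75/3 = 10.25
  S[X_1,X_2] = ((-3.25)·(2.5) + (-2.25)·(-2.5) + (2.75)·(3.5) + (2.75)·(-3.5)) / 3 = -2.5/3 = -0.8333
  S[X_2,X_2] = ((2.5)·(2.5) + (-2.5)·(-2.5) + (3.5)·(3.5) + (-3.5)·(-3.5)) / 3 = 37/3 = 12.3333
  S = [[10.25, -0.8333],
 [-0.8333, 12.3333]].

Step 3 — invert S. det(S) = 10.25·12.3333 - (-0.8333)² = 125.7222.
  S^{-1} = (1/det) · [[d, -b], [-b, a]] = [[0.0981, 0.0066],
 [0.0066, 0.0815]].

Step 4 — quadratic form (x̄ - mu_0)^T · S^{-1} · (x̄ - mu_0):
  S^{-1} · (x̄ - mu_0) = (-0.1485, 0.2738),
  (x̄ - mu_0)^T · [...] = (-1.75)·(-0.1485) + (3.5)·(0.2738) = 1.218.

Step 5 — scale by n: T² = 4 · 1.218 = 4.8719.

T² ≈ 4.8719
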